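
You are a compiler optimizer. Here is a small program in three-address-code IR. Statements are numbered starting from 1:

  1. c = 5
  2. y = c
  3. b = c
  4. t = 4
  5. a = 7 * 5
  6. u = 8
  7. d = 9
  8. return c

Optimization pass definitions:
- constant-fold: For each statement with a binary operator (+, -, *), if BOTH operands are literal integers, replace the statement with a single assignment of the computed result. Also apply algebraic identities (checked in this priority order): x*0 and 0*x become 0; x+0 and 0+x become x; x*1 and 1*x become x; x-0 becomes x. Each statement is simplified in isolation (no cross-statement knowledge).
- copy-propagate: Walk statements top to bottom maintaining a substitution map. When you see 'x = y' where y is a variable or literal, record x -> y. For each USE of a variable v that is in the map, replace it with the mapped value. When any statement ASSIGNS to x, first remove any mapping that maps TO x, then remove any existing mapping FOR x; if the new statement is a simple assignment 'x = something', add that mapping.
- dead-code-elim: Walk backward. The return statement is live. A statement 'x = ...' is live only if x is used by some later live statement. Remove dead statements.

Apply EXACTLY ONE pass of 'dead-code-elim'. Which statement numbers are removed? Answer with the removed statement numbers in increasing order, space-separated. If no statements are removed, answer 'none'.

Answer: 2 3 4 5 6 7

Derivation:
Backward liveness scan:
Stmt 1 'c = 5': KEEP (c is live); live-in = []
Stmt 2 'y = c': DEAD (y not in live set ['c'])
Stmt 3 'b = c': DEAD (b not in live set ['c'])
Stmt 4 't = 4': DEAD (t not in live set ['c'])
Stmt 5 'a = 7 * 5': DEAD (a not in live set ['c'])
Stmt 6 'u = 8': DEAD (u not in live set ['c'])
Stmt 7 'd = 9': DEAD (d not in live set ['c'])
Stmt 8 'return c': KEEP (return); live-in = ['c']
Removed statement numbers: [2, 3, 4, 5, 6, 7]
Surviving IR:
  c = 5
  return c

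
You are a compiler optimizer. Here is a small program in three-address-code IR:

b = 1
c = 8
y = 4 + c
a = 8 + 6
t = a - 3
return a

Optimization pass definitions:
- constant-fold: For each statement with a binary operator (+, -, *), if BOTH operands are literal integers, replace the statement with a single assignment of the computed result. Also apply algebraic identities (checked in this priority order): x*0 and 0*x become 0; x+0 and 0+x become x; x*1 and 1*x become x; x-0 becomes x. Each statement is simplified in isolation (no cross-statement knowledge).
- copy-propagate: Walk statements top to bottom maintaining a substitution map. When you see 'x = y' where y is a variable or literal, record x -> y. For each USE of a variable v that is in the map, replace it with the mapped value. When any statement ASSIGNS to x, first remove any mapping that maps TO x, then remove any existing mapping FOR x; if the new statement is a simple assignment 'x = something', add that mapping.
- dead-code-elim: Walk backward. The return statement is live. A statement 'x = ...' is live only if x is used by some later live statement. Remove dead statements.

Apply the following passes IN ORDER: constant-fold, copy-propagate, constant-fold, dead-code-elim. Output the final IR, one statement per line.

Answer: return 14

Derivation:
Initial IR:
  b = 1
  c = 8
  y = 4 + c
  a = 8 + 6
  t = a - 3
  return a
After constant-fold (6 stmts):
  b = 1
  c = 8
  y = 4 + c
  a = 14
  t = a - 3
  return a
After copy-propagate (6 stmts):
  b = 1
  c = 8
  y = 4 + 8
  a = 14
  t = 14 - 3
  return 14
After constant-fold (6 stmts):
  b = 1
  c = 8
  y = 12
  a = 14
  t = 11
  return 14
After dead-code-elim (1 stmts):
  return 14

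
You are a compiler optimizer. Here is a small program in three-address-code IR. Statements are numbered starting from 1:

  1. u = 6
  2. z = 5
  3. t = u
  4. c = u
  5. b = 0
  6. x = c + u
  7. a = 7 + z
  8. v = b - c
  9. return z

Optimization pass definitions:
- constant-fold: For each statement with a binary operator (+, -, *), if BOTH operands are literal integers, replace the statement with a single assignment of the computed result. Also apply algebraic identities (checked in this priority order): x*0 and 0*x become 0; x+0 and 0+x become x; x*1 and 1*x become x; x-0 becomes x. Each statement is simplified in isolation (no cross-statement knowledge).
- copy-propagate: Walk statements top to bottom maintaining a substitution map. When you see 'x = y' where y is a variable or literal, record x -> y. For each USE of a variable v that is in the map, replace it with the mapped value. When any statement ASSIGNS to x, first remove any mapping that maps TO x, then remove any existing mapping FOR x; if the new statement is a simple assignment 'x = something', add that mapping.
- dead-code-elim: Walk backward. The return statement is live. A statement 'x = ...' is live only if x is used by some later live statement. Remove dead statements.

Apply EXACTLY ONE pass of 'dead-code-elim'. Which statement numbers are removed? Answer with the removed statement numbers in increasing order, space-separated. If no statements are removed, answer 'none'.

Backward liveness scan:
Stmt 1 'u = 6': DEAD (u not in live set [])
Stmt 2 'z = 5': KEEP (z is live); live-in = []
Stmt 3 't = u': DEAD (t not in live set ['z'])
Stmt 4 'c = u': DEAD (c not in live set ['z'])
Stmt 5 'b = 0': DEAD (b not in live set ['z'])
Stmt 6 'x = c + u': DEAD (x not in live set ['z'])
Stmt 7 'a = 7 + z': DEAD (a not in live set ['z'])
Stmt 8 'v = b - c': DEAD (v not in live set ['z'])
Stmt 9 'return z': KEEP (return); live-in = ['z']
Removed statement numbers: [1, 3, 4, 5, 6, 7, 8]
Surviving IR:
  z = 5
  return z

Answer: 1 3 4 5 6 7 8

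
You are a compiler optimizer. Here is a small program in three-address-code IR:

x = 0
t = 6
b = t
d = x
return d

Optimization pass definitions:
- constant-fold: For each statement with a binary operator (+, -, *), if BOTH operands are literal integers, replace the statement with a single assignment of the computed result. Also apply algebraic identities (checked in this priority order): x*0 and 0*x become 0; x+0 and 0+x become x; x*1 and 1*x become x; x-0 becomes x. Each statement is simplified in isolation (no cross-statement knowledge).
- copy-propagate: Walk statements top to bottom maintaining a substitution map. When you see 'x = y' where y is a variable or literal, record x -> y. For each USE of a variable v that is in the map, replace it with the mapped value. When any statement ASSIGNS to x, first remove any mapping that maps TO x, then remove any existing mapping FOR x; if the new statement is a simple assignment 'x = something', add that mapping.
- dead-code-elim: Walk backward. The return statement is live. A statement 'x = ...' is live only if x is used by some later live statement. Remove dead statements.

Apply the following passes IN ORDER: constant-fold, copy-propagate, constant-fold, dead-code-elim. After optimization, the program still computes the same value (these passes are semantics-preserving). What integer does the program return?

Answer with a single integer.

Initial IR:
  x = 0
  t = 6
  b = t
  d = x
  return d
After constant-fold (5 stmts):
  x = 0
  t = 6
  b = t
  d = x
  return d
After copy-propagate (5 stmts):
  x = 0
  t = 6
  b = 6
  d = 0
  return 0
After constant-fold (5 stmts):
  x = 0
  t = 6
  b = 6
  d = 0
  return 0
After dead-code-elim (1 stmts):
  return 0
Evaluate:
  x = 0  =>  x = 0
  t = 6  =>  t = 6
  b = t  =>  b = 6
  d = x  =>  d = 0
  return d = 0

Answer: 0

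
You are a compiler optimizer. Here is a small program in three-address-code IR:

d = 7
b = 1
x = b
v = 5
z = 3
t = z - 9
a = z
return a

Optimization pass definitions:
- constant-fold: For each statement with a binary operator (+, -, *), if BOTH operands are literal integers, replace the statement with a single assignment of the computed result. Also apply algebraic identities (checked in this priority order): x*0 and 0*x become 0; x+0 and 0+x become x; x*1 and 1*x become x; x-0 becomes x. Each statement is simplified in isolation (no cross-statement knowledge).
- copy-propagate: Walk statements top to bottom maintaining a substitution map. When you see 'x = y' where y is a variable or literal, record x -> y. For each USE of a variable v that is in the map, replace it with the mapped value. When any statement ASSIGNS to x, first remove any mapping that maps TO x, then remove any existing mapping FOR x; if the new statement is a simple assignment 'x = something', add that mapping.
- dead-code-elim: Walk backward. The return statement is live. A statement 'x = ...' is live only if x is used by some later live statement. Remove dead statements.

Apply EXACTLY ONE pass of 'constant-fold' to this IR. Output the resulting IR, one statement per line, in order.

Applying constant-fold statement-by-statement:
  [1] d = 7  (unchanged)
  [2] b = 1  (unchanged)
  [3] x = b  (unchanged)
  [4] v = 5  (unchanged)
  [5] z = 3  (unchanged)
  [6] t = z - 9  (unchanged)
  [7] a = z  (unchanged)
  [8] return a  (unchanged)
Result (8 stmts):
  d = 7
  b = 1
  x = b
  v = 5
  z = 3
  t = z - 9
  a = z
  return a

Answer: d = 7
b = 1
x = b
v = 5
z = 3
t = z - 9
a = z
return a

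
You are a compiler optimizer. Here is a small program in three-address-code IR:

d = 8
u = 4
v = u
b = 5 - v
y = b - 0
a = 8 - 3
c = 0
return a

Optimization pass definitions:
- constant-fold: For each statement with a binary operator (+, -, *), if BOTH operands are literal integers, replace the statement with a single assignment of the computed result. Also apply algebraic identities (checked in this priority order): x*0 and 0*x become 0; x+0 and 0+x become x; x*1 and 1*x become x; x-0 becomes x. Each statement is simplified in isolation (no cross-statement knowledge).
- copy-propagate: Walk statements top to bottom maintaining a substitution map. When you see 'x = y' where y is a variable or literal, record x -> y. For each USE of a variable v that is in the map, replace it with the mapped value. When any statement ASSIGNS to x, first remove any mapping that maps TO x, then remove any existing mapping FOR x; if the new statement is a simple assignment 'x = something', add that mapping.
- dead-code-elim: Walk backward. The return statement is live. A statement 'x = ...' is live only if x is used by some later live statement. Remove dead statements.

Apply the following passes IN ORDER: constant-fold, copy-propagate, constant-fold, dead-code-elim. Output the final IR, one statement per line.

Answer: return 5

Derivation:
Initial IR:
  d = 8
  u = 4
  v = u
  b = 5 - v
  y = b - 0
  a = 8 - 3
  c = 0
  return a
After constant-fold (8 stmts):
  d = 8
  u = 4
  v = u
  b = 5 - v
  y = b
  a = 5
  c = 0
  return a
After copy-propagate (8 stmts):
  d = 8
  u = 4
  v = 4
  b = 5 - 4
  y = b
  a = 5
  c = 0
  return 5
After constant-fold (8 stmts):
  d = 8
  u = 4
  v = 4
  b = 1
  y = b
  a = 5
  c = 0
  return 5
After dead-code-elim (1 stmts):
  return 5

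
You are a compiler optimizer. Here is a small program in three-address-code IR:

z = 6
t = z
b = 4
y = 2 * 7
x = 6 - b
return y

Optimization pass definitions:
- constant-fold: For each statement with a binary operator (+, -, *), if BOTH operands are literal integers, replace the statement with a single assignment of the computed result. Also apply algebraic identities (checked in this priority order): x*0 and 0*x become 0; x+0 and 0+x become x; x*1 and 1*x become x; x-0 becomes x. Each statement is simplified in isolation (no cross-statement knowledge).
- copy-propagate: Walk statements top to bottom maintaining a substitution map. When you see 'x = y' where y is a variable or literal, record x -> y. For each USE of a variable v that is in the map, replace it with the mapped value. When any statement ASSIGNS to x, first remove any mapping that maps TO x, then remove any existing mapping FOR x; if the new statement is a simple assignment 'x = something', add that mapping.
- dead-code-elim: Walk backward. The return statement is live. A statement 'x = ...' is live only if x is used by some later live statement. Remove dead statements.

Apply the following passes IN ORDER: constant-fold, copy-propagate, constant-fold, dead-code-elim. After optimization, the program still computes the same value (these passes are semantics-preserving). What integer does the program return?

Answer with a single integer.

Initial IR:
  z = 6
  t = z
  b = 4
  y = 2 * 7
  x = 6 - b
  return y
After constant-fold (6 stmts):
  z = 6
  t = z
  b = 4
  y = 14
  x = 6 - b
  return y
After copy-propagate (6 stmts):
  z = 6
  t = 6
  b = 4
  y = 14
  x = 6 - 4
  return 14
After constant-fold (6 stmts):
  z = 6
  t = 6
  b = 4
  y = 14
  x = 2
  return 14
After dead-code-elim (1 stmts):
  return 14
Evaluate:
  z = 6  =>  z = 6
  t = z  =>  t = 6
  b = 4  =>  b = 4
  y = 2 * 7  =>  y = 14
  x = 6 - b  =>  x = 2
  return y = 14

Answer: 14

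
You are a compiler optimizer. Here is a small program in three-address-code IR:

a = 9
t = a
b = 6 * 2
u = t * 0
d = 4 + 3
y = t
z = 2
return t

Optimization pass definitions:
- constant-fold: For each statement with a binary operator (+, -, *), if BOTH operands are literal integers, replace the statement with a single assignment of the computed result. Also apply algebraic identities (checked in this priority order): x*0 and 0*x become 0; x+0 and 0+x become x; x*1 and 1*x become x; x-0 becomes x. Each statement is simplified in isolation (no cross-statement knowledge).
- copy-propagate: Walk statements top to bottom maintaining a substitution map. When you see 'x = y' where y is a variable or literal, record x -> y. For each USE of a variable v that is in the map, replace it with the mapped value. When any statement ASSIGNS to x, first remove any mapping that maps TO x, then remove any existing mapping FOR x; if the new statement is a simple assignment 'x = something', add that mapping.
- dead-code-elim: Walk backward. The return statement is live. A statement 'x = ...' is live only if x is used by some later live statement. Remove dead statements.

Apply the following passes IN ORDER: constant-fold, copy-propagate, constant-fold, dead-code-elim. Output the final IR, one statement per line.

Initial IR:
  a = 9
  t = a
  b = 6 * 2
  u = t * 0
  d = 4 + 3
  y = t
  z = 2
  return t
After constant-fold (8 stmts):
  a = 9
  t = a
  b = 12
  u = 0
  d = 7
  y = t
  z = 2
  return t
After copy-propagate (8 stmts):
  a = 9
  t = 9
  b = 12
  u = 0
  d = 7
  y = 9
  z = 2
  return 9
After constant-fold (8 stmts):
  a = 9
  t = 9
  b = 12
  u = 0
  d = 7
  y = 9
  z = 2
  return 9
After dead-code-elim (1 stmts):
  return 9

Answer: return 9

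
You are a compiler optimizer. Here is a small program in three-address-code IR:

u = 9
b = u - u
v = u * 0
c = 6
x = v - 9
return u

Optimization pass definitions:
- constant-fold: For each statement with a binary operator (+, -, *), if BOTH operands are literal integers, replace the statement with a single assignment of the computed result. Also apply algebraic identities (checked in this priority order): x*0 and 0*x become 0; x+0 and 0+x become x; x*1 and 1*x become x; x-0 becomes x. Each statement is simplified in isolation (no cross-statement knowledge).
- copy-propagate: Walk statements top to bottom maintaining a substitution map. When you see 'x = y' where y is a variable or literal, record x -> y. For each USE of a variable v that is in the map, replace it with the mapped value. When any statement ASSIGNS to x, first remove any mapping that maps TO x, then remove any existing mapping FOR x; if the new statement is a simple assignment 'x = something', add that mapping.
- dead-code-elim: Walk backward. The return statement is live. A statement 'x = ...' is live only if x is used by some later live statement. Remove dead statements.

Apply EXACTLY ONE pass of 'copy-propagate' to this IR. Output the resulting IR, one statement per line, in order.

Answer: u = 9
b = 9 - 9
v = 9 * 0
c = 6
x = v - 9
return 9

Derivation:
Applying copy-propagate statement-by-statement:
  [1] u = 9  (unchanged)
  [2] b = u - u  -> b = 9 - 9
  [3] v = u * 0  -> v = 9 * 0
  [4] c = 6  (unchanged)
  [5] x = v - 9  (unchanged)
  [6] return u  -> return 9
Result (6 stmts):
  u = 9
  b = 9 - 9
  v = 9 * 0
  c = 6
  x = v - 9
  return 9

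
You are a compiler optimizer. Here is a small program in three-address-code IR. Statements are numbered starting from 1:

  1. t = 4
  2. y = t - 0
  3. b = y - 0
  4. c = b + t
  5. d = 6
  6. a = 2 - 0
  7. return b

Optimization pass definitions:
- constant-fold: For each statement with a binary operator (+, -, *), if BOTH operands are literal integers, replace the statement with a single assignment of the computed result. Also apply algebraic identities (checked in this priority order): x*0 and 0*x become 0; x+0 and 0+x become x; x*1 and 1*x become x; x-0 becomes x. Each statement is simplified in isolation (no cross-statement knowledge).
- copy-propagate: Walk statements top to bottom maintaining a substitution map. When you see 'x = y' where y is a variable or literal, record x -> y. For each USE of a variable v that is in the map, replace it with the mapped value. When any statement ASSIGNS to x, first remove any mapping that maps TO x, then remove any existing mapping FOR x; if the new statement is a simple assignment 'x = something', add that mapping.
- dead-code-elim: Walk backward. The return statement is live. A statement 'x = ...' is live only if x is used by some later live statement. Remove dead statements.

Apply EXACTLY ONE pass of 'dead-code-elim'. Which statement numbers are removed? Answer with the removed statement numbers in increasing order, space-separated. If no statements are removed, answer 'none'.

Backward liveness scan:
Stmt 1 't = 4': KEEP (t is live); live-in = []
Stmt 2 'y = t - 0': KEEP (y is live); live-in = ['t']
Stmt 3 'b = y - 0': KEEP (b is live); live-in = ['y']
Stmt 4 'c = b + t': DEAD (c not in live set ['b'])
Stmt 5 'd = 6': DEAD (d not in live set ['b'])
Stmt 6 'a = 2 - 0': DEAD (a not in live set ['b'])
Stmt 7 'return b': KEEP (return); live-in = ['b']
Removed statement numbers: [4, 5, 6]
Surviving IR:
  t = 4
  y = t - 0
  b = y - 0
  return b

Answer: 4 5 6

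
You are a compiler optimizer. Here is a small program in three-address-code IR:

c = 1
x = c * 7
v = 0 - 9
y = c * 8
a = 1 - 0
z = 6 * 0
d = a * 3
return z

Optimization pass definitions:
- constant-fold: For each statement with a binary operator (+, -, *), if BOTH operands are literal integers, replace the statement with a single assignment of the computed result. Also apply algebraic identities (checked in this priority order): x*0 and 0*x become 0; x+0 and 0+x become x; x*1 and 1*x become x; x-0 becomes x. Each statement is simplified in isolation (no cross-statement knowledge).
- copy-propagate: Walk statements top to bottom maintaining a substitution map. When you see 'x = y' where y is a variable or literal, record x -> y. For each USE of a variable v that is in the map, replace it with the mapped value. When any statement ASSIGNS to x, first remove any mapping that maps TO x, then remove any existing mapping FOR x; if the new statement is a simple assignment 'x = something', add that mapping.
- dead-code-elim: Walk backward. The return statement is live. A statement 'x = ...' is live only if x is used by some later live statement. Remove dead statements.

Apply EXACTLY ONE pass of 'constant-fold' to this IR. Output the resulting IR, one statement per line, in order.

Applying constant-fold statement-by-statement:
  [1] c = 1  (unchanged)
  [2] x = c * 7  (unchanged)
  [3] v = 0 - 9  -> v = -9
  [4] y = c * 8  (unchanged)
  [5] a = 1 - 0  -> a = 1
  [6] z = 6 * 0  -> z = 0
  [7] d = a * 3  (unchanged)
  [8] return z  (unchanged)
Result (8 stmts):
  c = 1
  x = c * 7
  v = -9
  y = c * 8
  a = 1
  z = 0
  d = a * 3
  return z

Answer: c = 1
x = c * 7
v = -9
y = c * 8
a = 1
z = 0
d = a * 3
return z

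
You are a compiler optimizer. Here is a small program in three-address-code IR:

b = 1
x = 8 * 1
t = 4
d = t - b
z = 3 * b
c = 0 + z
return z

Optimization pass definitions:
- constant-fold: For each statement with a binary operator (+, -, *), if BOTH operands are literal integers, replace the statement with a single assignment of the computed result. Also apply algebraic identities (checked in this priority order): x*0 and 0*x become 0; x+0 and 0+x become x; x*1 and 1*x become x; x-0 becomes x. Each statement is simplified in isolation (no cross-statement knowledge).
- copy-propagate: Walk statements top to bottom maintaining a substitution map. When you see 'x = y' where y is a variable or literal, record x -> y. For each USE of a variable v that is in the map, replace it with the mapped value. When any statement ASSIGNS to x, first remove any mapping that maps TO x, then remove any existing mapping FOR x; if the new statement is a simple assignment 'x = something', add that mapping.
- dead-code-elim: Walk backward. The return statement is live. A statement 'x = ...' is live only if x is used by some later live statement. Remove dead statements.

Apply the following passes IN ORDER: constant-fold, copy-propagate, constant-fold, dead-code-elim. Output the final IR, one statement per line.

Initial IR:
  b = 1
  x = 8 * 1
  t = 4
  d = t - b
  z = 3 * b
  c = 0 + z
  return z
After constant-fold (7 stmts):
  b = 1
  x = 8
  t = 4
  d = t - b
  z = 3 * b
  c = z
  return z
After copy-propagate (7 stmts):
  b = 1
  x = 8
  t = 4
  d = 4 - 1
  z = 3 * 1
  c = z
  return z
After constant-fold (7 stmts):
  b = 1
  x = 8
  t = 4
  d = 3
  z = 3
  c = z
  return z
After dead-code-elim (2 stmts):
  z = 3
  return z

Answer: z = 3
return z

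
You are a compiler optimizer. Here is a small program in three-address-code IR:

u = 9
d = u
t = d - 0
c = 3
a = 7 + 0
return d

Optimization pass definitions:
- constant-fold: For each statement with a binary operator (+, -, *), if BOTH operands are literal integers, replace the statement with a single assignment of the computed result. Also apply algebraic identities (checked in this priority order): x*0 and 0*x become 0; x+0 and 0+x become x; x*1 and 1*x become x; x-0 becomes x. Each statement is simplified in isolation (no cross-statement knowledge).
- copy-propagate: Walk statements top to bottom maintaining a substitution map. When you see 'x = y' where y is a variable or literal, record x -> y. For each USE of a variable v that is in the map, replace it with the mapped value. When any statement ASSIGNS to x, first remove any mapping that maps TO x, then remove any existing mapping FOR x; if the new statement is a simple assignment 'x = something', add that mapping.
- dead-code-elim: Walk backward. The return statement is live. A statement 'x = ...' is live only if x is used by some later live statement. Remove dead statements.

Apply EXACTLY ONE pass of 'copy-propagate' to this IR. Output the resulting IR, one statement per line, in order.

Applying copy-propagate statement-by-statement:
  [1] u = 9  (unchanged)
  [2] d = u  -> d = 9
  [3] t = d - 0  -> t = 9 - 0
  [4] c = 3  (unchanged)
  [5] a = 7 + 0  (unchanged)
  [6] return d  -> return 9
Result (6 stmts):
  u = 9
  d = 9
  t = 9 - 0
  c = 3
  a = 7 + 0
  return 9

Answer: u = 9
d = 9
t = 9 - 0
c = 3
a = 7 + 0
return 9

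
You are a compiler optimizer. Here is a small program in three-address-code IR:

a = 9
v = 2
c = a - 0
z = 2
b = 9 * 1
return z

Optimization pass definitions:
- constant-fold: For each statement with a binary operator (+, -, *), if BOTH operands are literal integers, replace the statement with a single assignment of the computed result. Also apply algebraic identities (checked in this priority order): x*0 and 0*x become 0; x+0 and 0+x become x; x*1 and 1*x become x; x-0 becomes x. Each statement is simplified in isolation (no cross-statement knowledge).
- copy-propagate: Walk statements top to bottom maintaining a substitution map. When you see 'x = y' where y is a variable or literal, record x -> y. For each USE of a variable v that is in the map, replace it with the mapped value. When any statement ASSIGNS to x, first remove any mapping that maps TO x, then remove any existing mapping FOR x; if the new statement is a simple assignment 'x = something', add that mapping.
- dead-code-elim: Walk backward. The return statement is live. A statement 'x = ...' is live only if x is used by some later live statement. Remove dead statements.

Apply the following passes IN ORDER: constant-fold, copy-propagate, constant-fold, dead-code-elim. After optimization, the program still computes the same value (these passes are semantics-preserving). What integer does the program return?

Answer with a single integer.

Answer: 2

Derivation:
Initial IR:
  a = 9
  v = 2
  c = a - 0
  z = 2
  b = 9 * 1
  return z
After constant-fold (6 stmts):
  a = 9
  v = 2
  c = a
  z = 2
  b = 9
  return z
After copy-propagate (6 stmts):
  a = 9
  v = 2
  c = 9
  z = 2
  b = 9
  return 2
After constant-fold (6 stmts):
  a = 9
  v = 2
  c = 9
  z = 2
  b = 9
  return 2
After dead-code-elim (1 stmts):
  return 2
Evaluate:
  a = 9  =>  a = 9
  v = 2  =>  v = 2
  c = a - 0  =>  c = 9
  z = 2  =>  z = 2
  b = 9 * 1  =>  b = 9
  return z = 2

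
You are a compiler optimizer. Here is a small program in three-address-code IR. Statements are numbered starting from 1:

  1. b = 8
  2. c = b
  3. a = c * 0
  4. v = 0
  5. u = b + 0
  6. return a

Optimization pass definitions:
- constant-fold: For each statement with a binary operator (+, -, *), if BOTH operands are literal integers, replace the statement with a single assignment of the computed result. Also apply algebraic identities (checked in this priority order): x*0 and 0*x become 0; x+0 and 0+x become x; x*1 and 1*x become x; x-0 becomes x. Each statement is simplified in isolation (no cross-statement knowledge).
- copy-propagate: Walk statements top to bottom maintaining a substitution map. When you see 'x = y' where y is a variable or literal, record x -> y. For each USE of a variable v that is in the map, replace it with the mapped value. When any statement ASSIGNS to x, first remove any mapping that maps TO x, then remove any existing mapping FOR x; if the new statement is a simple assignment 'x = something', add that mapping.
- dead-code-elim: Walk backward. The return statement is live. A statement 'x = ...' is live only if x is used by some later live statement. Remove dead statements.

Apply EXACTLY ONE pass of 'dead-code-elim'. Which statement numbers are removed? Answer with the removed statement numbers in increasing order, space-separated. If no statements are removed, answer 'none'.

Answer: 4 5

Derivation:
Backward liveness scan:
Stmt 1 'b = 8': KEEP (b is live); live-in = []
Stmt 2 'c = b': KEEP (c is live); live-in = ['b']
Stmt 3 'a = c * 0': KEEP (a is live); live-in = ['c']
Stmt 4 'v = 0': DEAD (v not in live set ['a'])
Stmt 5 'u = b + 0': DEAD (u not in live set ['a'])
Stmt 6 'return a': KEEP (return); live-in = ['a']
Removed statement numbers: [4, 5]
Surviving IR:
  b = 8
  c = b
  a = c * 0
  return a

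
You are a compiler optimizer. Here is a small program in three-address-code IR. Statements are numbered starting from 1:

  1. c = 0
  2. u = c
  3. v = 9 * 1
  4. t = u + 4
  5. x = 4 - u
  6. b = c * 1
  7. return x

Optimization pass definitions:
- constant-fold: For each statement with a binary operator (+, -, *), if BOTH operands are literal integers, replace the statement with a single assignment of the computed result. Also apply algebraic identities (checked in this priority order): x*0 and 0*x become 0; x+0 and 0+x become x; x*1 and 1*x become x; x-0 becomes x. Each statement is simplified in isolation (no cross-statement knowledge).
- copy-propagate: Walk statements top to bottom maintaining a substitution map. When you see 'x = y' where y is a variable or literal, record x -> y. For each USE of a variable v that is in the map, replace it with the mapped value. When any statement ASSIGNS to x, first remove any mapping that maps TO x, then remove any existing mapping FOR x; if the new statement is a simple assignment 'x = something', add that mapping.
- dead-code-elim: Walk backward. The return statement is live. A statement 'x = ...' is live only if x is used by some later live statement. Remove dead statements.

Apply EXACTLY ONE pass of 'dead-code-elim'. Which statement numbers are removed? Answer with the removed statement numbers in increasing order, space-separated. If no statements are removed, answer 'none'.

Backward liveness scan:
Stmt 1 'c = 0': KEEP (c is live); live-in = []
Stmt 2 'u = c': KEEP (u is live); live-in = ['c']
Stmt 3 'v = 9 * 1': DEAD (v not in live set ['u'])
Stmt 4 't = u + 4': DEAD (t not in live set ['u'])
Stmt 5 'x = 4 - u': KEEP (x is live); live-in = ['u']
Stmt 6 'b = c * 1': DEAD (b not in live set ['x'])
Stmt 7 'return x': KEEP (return); live-in = ['x']
Removed statement numbers: [3, 4, 6]
Surviving IR:
  c = 0
  u = c
  x = 4 - u
  return x

Answer: 3 4 6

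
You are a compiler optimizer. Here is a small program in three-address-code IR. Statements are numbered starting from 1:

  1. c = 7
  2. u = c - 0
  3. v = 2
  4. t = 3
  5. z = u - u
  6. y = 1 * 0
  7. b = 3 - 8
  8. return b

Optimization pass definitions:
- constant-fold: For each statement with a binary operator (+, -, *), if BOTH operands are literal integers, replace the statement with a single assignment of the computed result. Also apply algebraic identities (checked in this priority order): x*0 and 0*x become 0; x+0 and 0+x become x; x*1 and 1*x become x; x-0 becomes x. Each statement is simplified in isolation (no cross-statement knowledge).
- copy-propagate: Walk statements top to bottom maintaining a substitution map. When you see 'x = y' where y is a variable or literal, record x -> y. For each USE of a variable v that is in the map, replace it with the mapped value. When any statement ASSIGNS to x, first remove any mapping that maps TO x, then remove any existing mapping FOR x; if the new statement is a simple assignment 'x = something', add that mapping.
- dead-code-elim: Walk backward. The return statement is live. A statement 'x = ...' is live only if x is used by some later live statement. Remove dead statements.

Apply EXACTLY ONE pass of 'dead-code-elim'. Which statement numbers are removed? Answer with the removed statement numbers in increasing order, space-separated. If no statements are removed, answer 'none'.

Backward liveness scan:
Stmt 1 'c = 7': DEAD (c not in live set [])
Stmt 2 'u = c - 0': DEAD (u not in live set [])
Stmt 3 'v = 2': DEAD (v not in live set [])
Stmt 4 't = 3': DEAD (t not in live set [])
Stmt 5 'z = u - u': DEAD (z not in live set [])
Stmt 6 'y = 1 * 0': DEAD (y not in live set [])
Stmt 7 'b = 3 - 8': KEEP (b is live); live-in = []
Stmt 8 'return b': KEEP (return); live-in = ['b']
Removed statement numbers: [1, 2, 3, 4, 5, 6]
Surviving IR:
  b = 3 - 8
  return b

Answer: 1 2 3 4 5 6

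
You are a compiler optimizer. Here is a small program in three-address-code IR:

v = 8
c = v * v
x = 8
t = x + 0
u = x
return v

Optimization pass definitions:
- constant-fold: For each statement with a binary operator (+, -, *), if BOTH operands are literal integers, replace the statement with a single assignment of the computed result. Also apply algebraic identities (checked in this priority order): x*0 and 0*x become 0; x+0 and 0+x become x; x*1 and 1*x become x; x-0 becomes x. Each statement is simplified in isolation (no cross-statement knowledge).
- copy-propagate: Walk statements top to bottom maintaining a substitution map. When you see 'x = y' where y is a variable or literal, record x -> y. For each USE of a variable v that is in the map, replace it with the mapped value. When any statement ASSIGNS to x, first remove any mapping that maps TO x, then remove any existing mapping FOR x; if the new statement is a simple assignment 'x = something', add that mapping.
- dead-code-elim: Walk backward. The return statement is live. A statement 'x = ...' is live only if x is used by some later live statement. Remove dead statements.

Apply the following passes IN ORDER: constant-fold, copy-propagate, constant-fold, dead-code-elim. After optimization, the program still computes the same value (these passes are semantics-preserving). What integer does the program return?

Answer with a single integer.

Initial IR:
  v = 8
  c = v * v
  x = 8
  t = x + 0
  u = x
  return v
After constant-fold (6 stmts):
  v = 8
  c = v * v
  x = 8
  t = x
  u = x
  return v
After copy-propagate (6 stmts):
  v = 8
  c = 8 * 8
  x = 8
  t = 8
  u = 8
  return 8
After constant-fold (6 stmts):
  v = 8
  c = 64
  x = 8
  t = 8
  u = 8
  return 8
After dead-code-elim (1 stmts):
  return 8
Evaluate:
  v = 8  =>  v = 8
  c = v * v  =>  c = 64
  x = 8  =>  x = 8
  t = x + 0  =>  t = 8
  u = x  =>  u = 8
  return v = 8

Answer: 8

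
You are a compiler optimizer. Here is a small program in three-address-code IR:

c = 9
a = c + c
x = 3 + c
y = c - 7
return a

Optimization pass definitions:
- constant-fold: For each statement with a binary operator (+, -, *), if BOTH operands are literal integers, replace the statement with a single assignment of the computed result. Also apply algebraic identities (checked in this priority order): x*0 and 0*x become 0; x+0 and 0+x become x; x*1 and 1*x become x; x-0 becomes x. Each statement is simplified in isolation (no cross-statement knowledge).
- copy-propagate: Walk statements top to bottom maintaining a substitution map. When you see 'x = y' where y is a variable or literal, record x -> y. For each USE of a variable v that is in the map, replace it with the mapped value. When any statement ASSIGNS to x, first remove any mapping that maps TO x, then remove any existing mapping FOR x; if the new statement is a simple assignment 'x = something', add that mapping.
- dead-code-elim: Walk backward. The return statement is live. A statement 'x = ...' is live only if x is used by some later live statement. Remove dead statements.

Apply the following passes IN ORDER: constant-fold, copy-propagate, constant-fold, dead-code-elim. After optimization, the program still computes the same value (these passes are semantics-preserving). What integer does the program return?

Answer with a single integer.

Initial IR:
  c = 9
  a = c + c
  x = 3 + c
  y = c - 7
  return a
After constant-fold (5 stmts):
  c = 9
  a = c + c
  x = 3 + c
  y = c - 7
  return a
After copy-propagate (5 stmts):
  c = 9
  a = 9 + 9
  x = 3 + 9
  y = 9 - 7
  return a
After constant-fold (5 stmts):
  c = 9
  a = 18
  x = 12
  y = 2
  return a
After dead-code-elim (2 stmts):
  a = 18
  return a
Evaluate:
  c = 9  =>  c = 9
  a = c + c  =>  a = 18
  x = 3 + c  =>  x = 12
  y = c - 7  =>  y = 2
  return a = 18

Answer: 18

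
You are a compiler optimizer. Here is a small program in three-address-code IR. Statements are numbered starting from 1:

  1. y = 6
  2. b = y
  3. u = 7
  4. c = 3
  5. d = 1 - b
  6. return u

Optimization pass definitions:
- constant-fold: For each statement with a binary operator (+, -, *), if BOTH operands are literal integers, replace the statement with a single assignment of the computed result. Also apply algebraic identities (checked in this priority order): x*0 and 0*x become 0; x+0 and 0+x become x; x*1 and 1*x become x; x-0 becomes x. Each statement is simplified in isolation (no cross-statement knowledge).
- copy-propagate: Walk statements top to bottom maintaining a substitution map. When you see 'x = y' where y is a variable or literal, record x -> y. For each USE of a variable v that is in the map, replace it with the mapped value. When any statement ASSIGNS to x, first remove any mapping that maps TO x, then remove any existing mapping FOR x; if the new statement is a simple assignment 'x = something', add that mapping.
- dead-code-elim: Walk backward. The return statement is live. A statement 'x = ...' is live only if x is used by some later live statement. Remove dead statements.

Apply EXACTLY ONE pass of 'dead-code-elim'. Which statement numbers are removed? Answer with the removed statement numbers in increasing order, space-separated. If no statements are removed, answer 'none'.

Backward liveness scan:
Stmt 1 'y = 6': DEAD (y not in live set [])
Stmt 2 'b = y': DEAD (b not in live set [])
Stmt 3 'u = 7': KEEP (u is live); live-in = []
Stmt 4 'c = 3': DEAD (c not in live set ['u'])
Stmt 5 'd = 1 - b': DEAD (d not in live set ['u'])
Stmt 6 'return u': KEEP (return); live-in = ['u']
Removed statement numbers: [1, 2, 4, 5]
Surviving IR:
  u = 7
  return u

Answer: 1 2 4 5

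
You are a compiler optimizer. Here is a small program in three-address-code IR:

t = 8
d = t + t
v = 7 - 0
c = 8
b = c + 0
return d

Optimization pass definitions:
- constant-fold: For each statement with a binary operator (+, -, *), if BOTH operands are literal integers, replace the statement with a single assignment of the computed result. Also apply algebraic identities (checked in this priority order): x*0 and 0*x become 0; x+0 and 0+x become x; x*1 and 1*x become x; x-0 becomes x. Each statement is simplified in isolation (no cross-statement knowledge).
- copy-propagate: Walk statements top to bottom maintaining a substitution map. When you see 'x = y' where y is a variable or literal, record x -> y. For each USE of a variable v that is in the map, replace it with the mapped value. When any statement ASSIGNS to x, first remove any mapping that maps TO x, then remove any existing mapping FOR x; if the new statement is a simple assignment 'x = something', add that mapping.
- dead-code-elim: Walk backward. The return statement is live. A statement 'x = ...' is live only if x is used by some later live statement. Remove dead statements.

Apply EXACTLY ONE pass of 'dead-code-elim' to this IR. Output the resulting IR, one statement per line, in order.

Answer: t = 8
d = t + t
return d

Derivation:
Applying dead-code-elim statement-by-statement:
  [6] return d  -> KEEP (return); live=['d']
  [5] b = c + 0  -> DEAD (b not live)
  [4] c = 8  -> DEAD (c not live)
  [3] v = 7 - 0  -> DEAD (v not live)
  [2] d = t + t  -> KEEP; live=['t']
  [1] t = 8  -> KEEP; live=[]
Result (3 stmts):
  t = 8
  d = t + t
  return d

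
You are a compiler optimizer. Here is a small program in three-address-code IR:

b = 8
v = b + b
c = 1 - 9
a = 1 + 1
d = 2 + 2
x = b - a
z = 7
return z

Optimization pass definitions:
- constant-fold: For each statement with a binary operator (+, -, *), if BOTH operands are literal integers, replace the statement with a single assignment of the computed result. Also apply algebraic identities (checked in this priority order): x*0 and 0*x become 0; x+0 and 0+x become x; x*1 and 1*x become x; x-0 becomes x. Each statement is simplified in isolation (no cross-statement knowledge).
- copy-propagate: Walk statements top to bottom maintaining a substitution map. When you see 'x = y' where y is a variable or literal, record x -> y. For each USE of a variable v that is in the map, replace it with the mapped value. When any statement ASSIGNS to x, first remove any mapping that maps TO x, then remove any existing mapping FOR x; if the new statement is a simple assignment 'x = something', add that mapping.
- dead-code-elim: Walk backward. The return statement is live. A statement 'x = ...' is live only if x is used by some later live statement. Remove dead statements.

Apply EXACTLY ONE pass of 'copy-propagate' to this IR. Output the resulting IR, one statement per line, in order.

Answer: b = 8
v = 8 + 8
c = 1 - 9
a = 1 + 1
d = 2 + 2
x = 8 - a
z = 7
return 7

Derivation:
Applying copy-propagate statement-by-statement:
  [1] b = 8  (unchanged)
  [2] v = b + b  -> v = 8 + 8
  [3] c = 1 - 9  (unchanged)
  [4] a = 1 + 1  (unchanged)
  [5] d = 2 + 2  (unchanged)
  [6] x = b - a  -> x = 8 - a
  [7] z = 7  (unchanged)
  [8] return z  -> return 7
Result (8 stmts):
  b = 8
  v = 8 + 8
  c = 1 - 9
  a = 1 + 1
  d = 2 + 2
  x = 8 - a
  z = 7
  return 7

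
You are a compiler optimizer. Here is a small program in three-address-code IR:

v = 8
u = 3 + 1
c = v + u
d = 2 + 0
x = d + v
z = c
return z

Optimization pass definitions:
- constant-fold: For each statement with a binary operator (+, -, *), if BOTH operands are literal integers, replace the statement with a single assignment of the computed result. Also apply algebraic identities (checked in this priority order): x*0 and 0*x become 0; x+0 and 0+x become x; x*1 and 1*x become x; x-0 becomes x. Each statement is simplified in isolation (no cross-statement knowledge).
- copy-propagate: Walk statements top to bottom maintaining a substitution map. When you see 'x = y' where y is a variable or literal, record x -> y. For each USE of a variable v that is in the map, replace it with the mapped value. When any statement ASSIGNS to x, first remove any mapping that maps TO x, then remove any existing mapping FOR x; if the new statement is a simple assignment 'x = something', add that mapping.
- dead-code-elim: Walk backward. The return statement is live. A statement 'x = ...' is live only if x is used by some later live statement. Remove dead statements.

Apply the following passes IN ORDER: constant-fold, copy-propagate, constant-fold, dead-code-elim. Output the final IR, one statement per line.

Initial IR:
  v = 8
  u = 3 + 1
  c = v + u
  d = 2 + 0
  x = d + v
  z = c
  return z
After constant-fold (7 stmts):
  v = 8
  u = 4
  c = v + u
  d = 2
  x = d + v
  z = c
  return z
After copy-propagate (7 stmts):
  v = 8
  u = 4
  c = 8 + 4
  d = 2
  x = 2 + 8
  z = c
  return c
After constant-fold (7 stmts):
  v = 8
  u = 4
  c = 12
  d = 2
  x = 10
  z = c
  return c
After dead-code-elim (2 stmts):
  c = 12
  return c

Answer: c = 12
return c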